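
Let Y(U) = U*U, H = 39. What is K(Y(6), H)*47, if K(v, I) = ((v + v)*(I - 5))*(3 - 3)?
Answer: 0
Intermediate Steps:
Y(U) = U²
K(v, I) = 0 (K(v, I) = ((2*v)*(-5 + I))*0 = (2*v*(-5 + I))*0 = 0)
K(Y(6), H)*47 = 0*47 = 0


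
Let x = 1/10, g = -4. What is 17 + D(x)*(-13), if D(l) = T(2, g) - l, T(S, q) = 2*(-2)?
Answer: 703/10 ≈ 70.300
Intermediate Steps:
T(S, q) = -4
x = 1/10 ≈ 0.10000
D(l) = -4 - l
17 + D(x)*(-13) = 17 + (-4 - 1*1/10)*(-13) = 17 + (-4 - 1/10)*(-13) = 17 - 41/10*(-13) = 17 + 533/10 = 703/10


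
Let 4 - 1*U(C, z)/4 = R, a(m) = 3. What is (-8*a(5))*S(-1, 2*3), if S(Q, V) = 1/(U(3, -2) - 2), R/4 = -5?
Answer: -12/47 ≈ -0.25532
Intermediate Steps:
R = -20 (R = 4*(-5) = -20)
U(C, z) = 96 (U(C, z) = 16 - 4*(-20) = 16 + 80 = 96)
S(Q, V) = 1/94 (S(Q, V) = 1/(96 - 2) = 1/94)
(-8*a(5))*S(-1, 2*3) = -8*3*(1/94) = -24*1/94 = -12/47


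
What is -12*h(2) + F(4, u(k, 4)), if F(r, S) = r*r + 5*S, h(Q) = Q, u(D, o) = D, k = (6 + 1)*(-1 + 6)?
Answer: 167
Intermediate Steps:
k = 35 (k = 7*5 = 35)
F(r, S) = r² + 5*S
-12*h(2) + F(4, u(k, 4)) = -12*2 + (4² + 5*35) = -24 + (16 + 175) = -24 + 191 = 167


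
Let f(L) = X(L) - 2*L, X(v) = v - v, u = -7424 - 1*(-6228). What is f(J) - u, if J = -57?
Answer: 1310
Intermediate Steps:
u = -1196 (u = -7424 + 6228 = -1196)
X(v) = 0
f(L) = -2*L (f(L) = 0 - 2*L = -2*L)
f(J) - u = -2*(-57) - 1*(-1196) = 114 + 1196 = 1310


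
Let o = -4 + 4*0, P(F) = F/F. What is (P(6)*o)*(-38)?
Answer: 152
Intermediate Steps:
P(F) = 1
o = -4 (o = -4 + 0 = -4)
(P(6)*o)*(-38) = (1*(-4))*(-38) = -4*(-38) = 152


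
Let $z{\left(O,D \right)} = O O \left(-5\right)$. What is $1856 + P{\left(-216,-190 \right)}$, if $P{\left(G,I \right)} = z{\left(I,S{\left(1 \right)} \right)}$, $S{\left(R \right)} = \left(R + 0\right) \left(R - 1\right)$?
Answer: $-178644$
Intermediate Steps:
$S{\left(R \right)} = R \left(-1 + R\right)$
$z{\left(O,D \right)} = - 5 O^{2}$ ($z{\left(O,D \right)} = O^{2} \left(-5\right) = - 5 O^{2}$)
$P{\left(G,I \right)} = - 5 I^{2}$
$1856 + P{\left(-216,-190 \right)} = 1856 - 5 \left(-190\right)^{2} = 1856 - 180500 = -178644$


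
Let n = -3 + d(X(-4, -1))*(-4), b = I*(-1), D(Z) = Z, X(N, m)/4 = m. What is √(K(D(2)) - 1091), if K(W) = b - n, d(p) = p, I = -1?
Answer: I*√1103 ≈ 33.211*I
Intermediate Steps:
X(N, m) = 4*m
b = 1 (b = -1*(-1) = 1)
n = 13 (n = -3 + (4*(-1))*(-4) = -3 - 4*(-4) = -3 + 16 = 13)
K(W) = -12 (K(W) = 1 - 1*13 = 1 - 13 = -12)
√(K(D(2)) - 1091) = √(-12 - 1091) = √(-1103) = I*√1103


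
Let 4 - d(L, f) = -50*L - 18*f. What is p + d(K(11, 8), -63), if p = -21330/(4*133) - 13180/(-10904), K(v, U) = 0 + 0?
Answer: -211894350/181279 ≈ -1168.9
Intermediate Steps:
K(v, U) = 0
d(L, f) = 4 + 18*f + 50*L (d(L, f) = 4 - (-50*L - 18*f) = 4 + (18*f + 50*L) = 4 + 18*f + 50*L)
p = -7049080/181279 (p = -21330/532 - 13180*(-1/10904) = -21330*1/532 + 3295/2726 = -10665/266 + 3295/2726 = -7049080/181279 ≈ -38.885)
p + d(K(11, 8), -63) = -7049080/181279 + (4 + 18*(-63) + 50*0) = -7049080/181279 + (4 - 1134 + 0) = -7049080/181279 - 1130 = -211894350/181279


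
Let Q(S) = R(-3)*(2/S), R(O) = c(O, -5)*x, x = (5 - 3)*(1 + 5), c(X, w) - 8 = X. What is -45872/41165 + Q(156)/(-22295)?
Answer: -2659144554/2386211555 ≈ -1.1144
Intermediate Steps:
c(X, w) = 8 + X
x = 12 (x = 2*6 = 12)
R(O) = 96 + 12*O (R(O) = (8 + O)*12 = 96 + 12*O)
Q(S) = 120/S (Q(S) = (96 + 12*(-3))*(2/S) = (96 - 36)*(2/S) = 60*(2/S) = 120/S)
-45872/41165 + Q(156)/(-22295) = -45872/41165 + (120/156)/(-22295) = -45872*1/41165 + (120*(1/156))*(-1/22295) = -45872/41165 + (10/13)*(-1/22295) = -45872/41165 - 2/57967 = -2659144554/2386211555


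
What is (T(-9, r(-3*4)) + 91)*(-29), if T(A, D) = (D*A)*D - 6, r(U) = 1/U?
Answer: -39411/16 ≈ -2463.2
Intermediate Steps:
T(A, D) = -6 + A*D**2 (T(A, D) = (A*D)*D - 6 = A*D**2 - 6 = -6 + A*D**2)
(T(-9, r(-3*4)) + 91)*(-29) = ((-6 - 9*(1/(-3*4))**2) + 91)*(-29) = ((-6 - 9*(1/(-12))**2) + 91)*(-29) = ((-6 - 9*(-1/12)**2) + 91)*(-29) = ((-6 - 9*1/144) + 91)*(-29) = ((-6 - 1/16) + 91)*(-29) = (-97/16 + 91)*(-29) = (1359/16)*(-29) = -39411/16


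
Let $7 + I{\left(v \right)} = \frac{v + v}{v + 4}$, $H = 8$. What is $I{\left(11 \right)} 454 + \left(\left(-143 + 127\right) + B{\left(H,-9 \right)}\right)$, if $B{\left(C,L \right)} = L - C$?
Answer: $- \frac{38177}{15} \approx -2545.1$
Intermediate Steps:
$I{\left(v \right)} = -7 + \frac{2 v}{4 + v}$ ($I{\left(v \right)} = -7 + \frac{v + v}{v + 4} = -7 + \frac{2 v}{4 + v}$)
$I{\left(11 \right)} 454 + \left(\left(-143 + 127\right) + B{\left(H,-9 \right)}\right) = \frac{-28 - 55}{4 + 11} \cdot 454 + \left(\left(-143 + 127\right) - 17\right) = \frac{-28 - 55}{15} \cdot 454 - 33 = \frac{1}{15} \left(-83\right) 454 - 33 = \left(- \frac{83}{15}\right) 454 - 33 = - \frac{37682}{15} - 33 = - \frac{38177}{15}$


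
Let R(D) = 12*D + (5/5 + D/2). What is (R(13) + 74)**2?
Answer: 225625/4 ≈ 56406.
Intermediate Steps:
R(D) = 1 + 25*D/2 (R(D) = 12*D + (5*(1/5) + D*(1/2)) = 12*D + (1 + D/2) = 1 + 25*D/2)
(R(13) + 74)**2 = ((1 + (25/2)*13) + 74)**2 = ((1 + 325/2) + 74)**2 = (327/2 + 74)**2 = (475/2)**2 = 225625/4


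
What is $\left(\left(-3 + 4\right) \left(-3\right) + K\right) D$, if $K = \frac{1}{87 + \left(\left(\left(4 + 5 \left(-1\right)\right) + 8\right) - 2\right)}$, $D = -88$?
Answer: $\frac{6050}{23} \approx 263.04$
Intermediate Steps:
$K = \frac{1}{92}$ ($K = \frac{1}{87 + \left(\left(\left(4 - 5\right) + 8\right) - 2\right)} = \frac{1}{87 + \left(\left(-1 + 8\right) - 2\right)} = \frac{1}{87 + \left(7 - 2\right)} = \frac{1}{87 + 5} = \frac{1}{92} \approx 0.01087$)
$\left(\left(-3 + 4\right) \left(-3\right) + K\right) D = \left(\left(-3 + 4\right) \left(-3\right) + \frac{1}{92}\right) \left(-88\right) = \left(1 \left(-3\right) + \frac{1}{92}\right) \left(-88\right) = \left(-3 + \frac{1}{92}\right) \left(-88\right) = \left(- \frac{275}{92}\right) \left(-88\right) = \frac{6050}{23}$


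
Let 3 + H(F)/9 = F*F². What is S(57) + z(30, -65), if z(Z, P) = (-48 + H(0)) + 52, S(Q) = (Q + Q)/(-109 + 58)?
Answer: -429/17 ≈ -25.235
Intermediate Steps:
H(F) = -27 + 9*F³ (H(F) = -27 + 9*(F*F²) = -27 + 9*F³)
S(Q) = -2*Q/51 (S(Q) = (2*Q)/(-51) = (2*Q)*(-1/51) = -2*Q/51)
z(Z, P) = -23 (z(Z, P) = (-48 + (-27 + 9*0³)) + 52 = (-48 + (-27 + 9*0)) + 52 = (-48 + (-27 + 0)) + 52 = (-48 - 27) + 52 = -75 + 52 = -23)
S(57) + z(30, -65) = -2/51*57 - 23 = -38/17 - 23 = -429/17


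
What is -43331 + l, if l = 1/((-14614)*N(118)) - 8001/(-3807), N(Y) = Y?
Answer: -31605970088471/729443196 ≈ -43329.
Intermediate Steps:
l = 1533037405/729443196 (l = 1/(-14614*118) - 8001/(-3807) = -1/14614*1/118 - 8001*(-1/3807) = -1/1724452 + 889/423 = 1533037405/729443196 ≈ 2.1017)
-43331 + l = -43331 + 1533037405/729443196 = -31605970088471/729443196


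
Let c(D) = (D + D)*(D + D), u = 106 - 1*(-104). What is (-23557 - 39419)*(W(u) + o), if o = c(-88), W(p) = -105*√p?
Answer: -1950744576 + 6612480*√210 ≈ -1.8549e+9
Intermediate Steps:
u = 210 (u = 106 + 104 = 210)
c(D) = 4*D² (c(D) = (2*D)*(2*D) = 4*D²)
o = 30976 (o = 4*(-88)² = 4*7744 = 30976)
(-23557 - 39419)*(W(u) + o) = (-23557 - 39419)*(-105*√210 + 30976) = -62976*(30976 - 105*√210) = -1950744576 + 6612480*√210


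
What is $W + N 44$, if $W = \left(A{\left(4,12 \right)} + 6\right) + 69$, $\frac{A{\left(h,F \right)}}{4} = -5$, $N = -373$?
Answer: $-16357$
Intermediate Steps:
$A{\left(h,F \right)} = -20$ ($A{\left(h,F \right)} = 4 \left(-5\right) = -20$)
$W = 55$ ($W = \left(-20 + 6\right) + 69 = -14 + 69 = 55$)
$W + N 44 = 55 - 16412 = -16357$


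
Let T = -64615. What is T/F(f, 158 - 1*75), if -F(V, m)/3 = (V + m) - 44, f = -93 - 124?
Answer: -64615/534 ≈ -121.00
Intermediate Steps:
f = -217
F(V, m) = 132 - 3*V - 3*m (F(V, m) = -3*((V + m) - 44) = -3*(-44 + V + m) = 132 - 3*V - 3*m)
T/F(f, 158 - 1*75) = -64615/(132 - 3*(-217) - 3*(158 - 1*75)) = -64615/(132 + 651 - 3*(158 - 75)) = -64615/(132 + 651 - 3*83) = -64615/(132 + 651 - 249) = -64615/534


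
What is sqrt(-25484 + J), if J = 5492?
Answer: 14*I*sqrt(102) ≈ 141.39*I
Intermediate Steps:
sqrt(-25484 + J) = sqrt(-25484 + 5492) = sqrt(-19992) = 14*I*sqrt(102)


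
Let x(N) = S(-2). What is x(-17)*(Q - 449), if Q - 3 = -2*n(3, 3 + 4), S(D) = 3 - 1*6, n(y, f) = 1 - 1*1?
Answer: 1338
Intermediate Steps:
n(y, f) = 0 (n(y, f) = 1 - 1 = 0)
S(D) = -3 (S(D) = 3 - 6 = -3)
x(N) = -3
Q = 3 (Q = 3 - 2*0 = 3 + 0 = 3)
x(-17)*(Q - 449) = -3*(3 - 449) = -3*(-446) = 1338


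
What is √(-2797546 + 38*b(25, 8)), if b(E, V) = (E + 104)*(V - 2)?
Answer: I*√2768134 ≈ 1663.8*I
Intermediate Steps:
b(E, V) = (-2 + V)*(104 + E) (b(E, V) = (104 + E)*(-2 + V) = (-2 + V)*(104 + E))
√(-2797546 + 38*b(25, 8)) = √(-2797546 + 38*(-208 - 2*25 + 104*8 + 25*8)) = √(-2797546 + 38*(-208 - 50 + 832 + 200)) = √(-2797546 + 38*774) = √(-2797546 + 29412) = √(-2768134) = I*√2768134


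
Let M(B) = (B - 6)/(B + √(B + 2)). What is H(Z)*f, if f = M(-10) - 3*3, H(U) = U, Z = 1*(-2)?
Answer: 406/27 - 16*I*√2/27 ≈ 15.037 - 0.83805*I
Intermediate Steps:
Z = -2
M(B) = (-6 + B)/(B + √(2 + B))
f = -9 - 16/(-10 + 2*I*√2) (f = (-6 - 10)/(-10 + √(2 - 10)) - 3*3 = -16/(-10 + √(-8)) - 1*9 = -16/(-10 + 2*I*√2) - 9 = -9 - 16/(-10 + 2*I*√2) ≈ -7.5185 + 0.41903*I)
H(Z)*f = -2*(-203/27 + 8*I*√2/27) = 406/27 - 16*I*√2/27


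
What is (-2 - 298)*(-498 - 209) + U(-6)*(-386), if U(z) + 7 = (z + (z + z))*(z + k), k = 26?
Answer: 353762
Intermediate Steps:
U(z) = -7 + 3*z*(26 + z) (U(z) = -7 + (z + (z + z))*(z + 26) = -7 + (z + 2*z)*(26 + z) = -7 + (3*z)*(26 + z) = -7 + 3*z*(26 + z))
(-2 - 298)*(-498 - 209) + U(-6)*(-386) = (-2 - 298)*(-498 - 209) + (-7 + 3*(-6)² + 78*(-6))*(-386) = -300*(-707) + (-7 + 3*36 - 468)*(-386) = 212100 + (-7 + 108 - 468)*(-386) = 212100 - 367*(-386) = 212100 + 141662 = 353762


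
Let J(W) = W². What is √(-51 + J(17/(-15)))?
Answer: I*√11186/15 ≈ 7.0509*I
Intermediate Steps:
√(-51 + J(17/(-15))) = √(-51 + (17/(-15))²) = √(-51 + (17*(-1/15))²) = √(-51 + (-17/15)²) = √(-51 + 289/225) = √(-11186/225) = I*√11186/15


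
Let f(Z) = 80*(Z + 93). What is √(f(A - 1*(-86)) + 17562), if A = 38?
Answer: √34922 ≈ 186.87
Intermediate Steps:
f(Z) = 7440 + 80*Z (f(Z) = 80*(93 + Z) = 7440 + 80*Z)
√(f(A - 1*(-86)) + 17562) = √((7440 + 80*(38 - 1*(-86))) + 17562) = √((7440 + 80*(38 + 86)) + 17562) = √((7440 + 80*124) + 17562) = √((7440 + 9920) + 17562) = √(17360 + 17562) = √34922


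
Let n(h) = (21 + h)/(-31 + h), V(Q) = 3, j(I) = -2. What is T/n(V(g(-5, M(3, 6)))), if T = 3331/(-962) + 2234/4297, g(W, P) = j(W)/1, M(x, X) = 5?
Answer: 28383131/8267428 ≈ 3.4331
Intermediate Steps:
g(W, P) = -2 (g(W, P) = -2/1 = -2*1 = -2)
n(h) = (21 + h)/(-31 + h)
T = -12164199/4133714 (T = 3331*(-1/962) + 2234*(1/4297) = -3331/962 + 2234/4297 = -12164199/4133714 ≈ -2.9427)
T/n(V(g(-5, M(3, 6)))) = -12164199*(-31 + 3)/(21 + 3)/4133714 = -12164199/(4133714*(24/(-28))) = -12164199/(4133714*((-1/28*24))) = -12164199/(4133714*(-6/7)) = -12164199/4133714*(-7/6) = 28383131/8267428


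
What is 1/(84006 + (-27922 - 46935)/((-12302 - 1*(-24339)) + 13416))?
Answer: 25453/2138129861 ≈ 1.1904e-5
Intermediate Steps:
1/(84006 + (-27922 - 46935)/((-12302 - 1*(-24339)) + 13416)) = 1/(84006 - 74857/((-12302 + 24339) + 13416)) = 1/(84006 - 74857/(12037 + 13416)) = 1/(84006 - 74857/25453) = 1/(2138129861/25453) = 25453/2138129861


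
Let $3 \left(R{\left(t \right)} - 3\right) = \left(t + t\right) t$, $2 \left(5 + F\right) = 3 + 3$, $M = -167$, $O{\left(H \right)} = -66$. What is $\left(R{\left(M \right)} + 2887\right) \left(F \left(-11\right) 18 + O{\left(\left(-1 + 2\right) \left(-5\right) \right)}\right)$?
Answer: $7089280$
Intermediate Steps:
$F = -2$ ($F = -5 + \frac{3 + 3}{2} = -5 + \frac{1}{2} \cdot 6 = -5 + 3 = -2$)
$R{\left(t \right)} = 3 + \frac{2 t^{2}}{3}$ ($R{\left(t \right)} = 3 + \frac{\left(t + t\right) t}{3} = 3 + \frac{2 t t}{3} = 3 + \frac{2 t^{2}}{3}$)
$\left(R{\left(M \right)} + 2887\right) \left(F \left(-11\right) 18 + O{\left(\left(-1 + 2\right) \left(-5\right) \right)}\right) = \left(\left(3 + \frac{2 \left(-167\right)^{2}}{3}\right) + 2887\right) \left(\left(-2\right) \left(-11\right) 18 - 66\right) = \left(\left(3 + \frac{2}{3} \cdot 27889\right) + 2887\right) \left(22 \cdot 18 - 66\right) = \left(\left(3 + \frac{55778}{3}\right) + 2887\right) \left(396 - 66\right) = \left(\frac{55787}{3} + 2887\right) 330 = \frac{64448}{3} \cdot 330 = 7089280$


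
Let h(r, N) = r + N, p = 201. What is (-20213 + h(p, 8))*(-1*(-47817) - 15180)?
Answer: -652870548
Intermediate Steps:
h(r, N) = N + r
(-20213 + h(p, 8))*(-1*(-47817) - 15180) = (-20213 + (8 + 201))*(-1*(-47817) - 15180) = (-20213 + 209)*(47817 - 15180) = -20004*32637 = -652870548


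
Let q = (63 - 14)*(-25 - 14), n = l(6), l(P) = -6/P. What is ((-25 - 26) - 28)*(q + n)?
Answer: 151048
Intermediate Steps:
n = -1 (n = -6/6 = -6*1/6 = -1)
q = -1911 (q = 49*(-39) = -1911)
((-25 - 26) - 28)*(q + n) = ((-25 - 26) - 28)*(-1911 - 1) = (-51 - 28)*(-1912) = -79*(-1912) = 151048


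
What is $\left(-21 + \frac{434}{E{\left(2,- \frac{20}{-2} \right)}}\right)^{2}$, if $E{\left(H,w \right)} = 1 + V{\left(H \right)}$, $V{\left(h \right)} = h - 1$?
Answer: $38416$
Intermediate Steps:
$V{\left(h \right)} = -1 + h$
$E{\left(H,w \right)} = H$ ($E{\left(H,w \right)} = 1 + \left(-1 + H\right) = H$)
$\left(-21 + \frac{434}{E{\left(2,- \frac{20}{-2} \right)}}\right)^{2} = \left(-21 + \frac{434}{2}\right)^{2} = \left(-21 + 434 \cdot \frac{1}{2}\right)^{2} = \left(-21 + 217\right)^{2} = 196^{2} = 38416$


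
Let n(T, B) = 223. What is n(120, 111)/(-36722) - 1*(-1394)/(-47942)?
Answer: -30940767/880263062 ≈ -0.035149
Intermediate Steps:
n(120, 111)/(-36722) - 1*(-1394)/(-47942) = 223/(-36722) - 1*(-1394)/(-47942) = 223*(-1/36722) + 1394*(-1/47942) = -223/36722 - 697/23971 = -30940767/880263062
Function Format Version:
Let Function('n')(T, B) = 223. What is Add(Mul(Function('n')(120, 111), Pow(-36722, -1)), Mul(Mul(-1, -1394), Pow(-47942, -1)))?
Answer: Rational(-30940767, 880263062) ≈ -0.035149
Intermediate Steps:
Add(Mul(Function('n')(120, 111), Pow(-36722, -1)), Mul(Mul(-1, -1394), Pow(-47942, -1))) = Add(Mul(223, Pow(-36722, -1)), Mul(Mul(-1, -1394), Pow(-47942, -1))) = Add(Mul(223, Rational(-1, 36722)), Mul(1394, Rational(-1, 47942))) = Add(Rational(-223, 36722), Rational(-697, 23971)) = Rational(-30940767, 880263062)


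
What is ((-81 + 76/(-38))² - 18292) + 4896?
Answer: -6507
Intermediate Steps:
((-81 + 76/(-38))² - 18292) + 4896 = ((-81 + 76*(-1/38))² - 18292) + 4896 = ((-81 - 2)² - 18292) + 4896 = ((-83)² - 18292) + 4896 = (6889 - 18292) + 4896 = -11403 + 4896 = -6507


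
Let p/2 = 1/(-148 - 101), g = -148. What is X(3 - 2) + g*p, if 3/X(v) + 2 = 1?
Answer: -451/249 ≈ -1.8112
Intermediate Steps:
X(v) = -3 (X(v) = 3/(-2 + 1) = 3/(-1) = 3*(-1) = -3)
p = -2/249 (p = 2/(-148 - 101) = 2/(-249) = 2*(-1/249) = -2/249 ≈ -0.0080321)
X(3 - 2) + g*p = -3 - 148*(-2/249) = -3 + 296/249 = -451/249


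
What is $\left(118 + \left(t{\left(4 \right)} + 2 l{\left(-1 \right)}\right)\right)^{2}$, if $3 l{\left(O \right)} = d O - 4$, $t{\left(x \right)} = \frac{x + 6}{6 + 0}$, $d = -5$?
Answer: $\frac{130321}{9} \approx 14480.0$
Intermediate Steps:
$t{\left(x \right)} = 1 + \frac{x}{6}$ ($t{\left(x \right)} = \frac{6 + x}{6} = \left(6 + x\right) \frac{1}{6} = 1 + \frac{x}{6}$)
$l{\left(O \right)} = - \frac{4}{3} - \frac{5 O}{3}$ ($l{\left(O \right)} = \frac{- 5 O - 4}{3} = \frac{-4 - 5 O}{3} = - \frac{4}{3} - \frac{5 O}{3}$)
$\left(118 + \left(t{\left(4 \right)} + 2 l{\left(-1 \right)}\right)\right)^{2} = \left(118 + \left(\left(1 + \frac{1}{6} \cdot 4\right) + 2 \left(- \frac{4}{3} - - \frac{5}{3}\right)\right)\right)^{2} = \left(118 + \left(\left(1 + \frac{2}{3}\right) + 2 \left(- \frac{4}{3} + \frac{5}{3}\right)\right)\right)^{2} = \left(118 + \left(\frac{5}{3} + 2 \cdot \frac{1}{3}\right)\right)^{2} = \left(118 + \left(\frac{5}{3} + \frac{2}{3}\right)\right)^{2} = \left(118 + \frac{7}{3}\right)^{2} = \left(\frac{361}{3}\right)^{2} = \frac{130321}{9}$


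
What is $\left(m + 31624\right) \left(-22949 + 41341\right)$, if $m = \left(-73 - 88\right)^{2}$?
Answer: $1058367640$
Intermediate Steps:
$m = 25921$ ($m = \left(-161\right)^{2} = 25921$)
$\left(m + 31624\right) \left(-22949 + 41341\right) = \left(25921 + 31624\right) \left(-22949 + 41341\right) = 57545 \cdot 18392 = 1058367640$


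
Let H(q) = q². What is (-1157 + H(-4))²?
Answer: 1301881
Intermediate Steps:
(-1157 + H(-4))² = (-1157 + (-4)²)² = (-1157 + 16)² = (-1141)² = 1301881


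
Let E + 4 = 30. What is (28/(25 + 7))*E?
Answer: 91/4 ≈ 22.750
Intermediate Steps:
E = 26 (E = -4 + 30 = 26)
(28/(25 + 7))*E = (28/(25 + 7))*26 = (28/32)*26 = ((1/32)*28)*26 = (7/8)*26 = 91/4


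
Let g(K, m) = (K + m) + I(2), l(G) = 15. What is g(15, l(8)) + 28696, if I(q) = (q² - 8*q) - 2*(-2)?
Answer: 28718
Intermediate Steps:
I(q) = 4 + q² - 8*q (I(q) = (q² - 8*q) + 4 = 4 + q² - 8*q)
g(K, m) = -8 + K + m (g(K, m) = (K + m) + (4 + 2² - 8*2) = (K + m) + (4 + 4 - 16) = (K + m) - 8 = -8 + K + m)
g(15, l(8)) + 28696 = (-8 + 15 + 15) + 28696 = 22 + 28696 = 28718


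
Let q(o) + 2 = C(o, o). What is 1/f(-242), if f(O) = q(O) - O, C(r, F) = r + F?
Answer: -1/244 ≈ -0.0040984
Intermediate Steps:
C(r, F) = F + r
q(o) = -2 + 2*o (q(o) = -2 + (o + o) = -2 + 2*o)
f(O) = -2 + O (f(O) = (-2 + 2*O) - O = -2 + O)
1/f(-242) = 1/(-2 - 242) = 1/(-244) = -1/244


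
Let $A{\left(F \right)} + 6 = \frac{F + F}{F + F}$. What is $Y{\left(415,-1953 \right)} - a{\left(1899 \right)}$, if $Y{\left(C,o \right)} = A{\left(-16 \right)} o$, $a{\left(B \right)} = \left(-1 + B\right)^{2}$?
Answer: $-3592639$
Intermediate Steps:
$A{\left(F \right)} = -5$ ($A{\left(F \right)} = -6 + \frac{F + F}{F + F} = -6 + \frac{2 F}{2 F} = -6 + 2 F \frac{1}{2 F} = -6 + 1 = -5$)
$Y{\left(C,o \right)} = - 5 o$
$Y{\left(415,-1953 \right)} - a{\left(1899 \right)} = \left(-5\right) \left(-1953\right) - \left(-1 + 1899\right)^{2} = 9765 - 1898^{2} = 9765 - 3602404 = -3592639$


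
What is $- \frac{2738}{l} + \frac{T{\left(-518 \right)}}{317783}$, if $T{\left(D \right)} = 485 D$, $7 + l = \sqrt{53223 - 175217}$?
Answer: $- \frac{24570233912}{38783190669} + \frac{2738 i \sqrt{121994}}{122043} \approx -0.63353 + 7.8359 i$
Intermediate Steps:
$l = -7 + i \sqrt{121994}$ ($l = -7 + \sqrt{53223 - 175217} = -7 + \sqrt{-121994} = -7 + i \sqrt{121994} \approx -7.0 + 349.28 i$)
$- \frac{2738}{l} + \frac{T{\left(-518 \right)}}{317783} = - \frac{2738}{-7 + i \sqrt{121994}} + \frac{485 \left(-518\right)}{317783} = - \frac{2738}{-7 + i \sqrt{121994}} - \frac{251230}{317783} = - \frac{251230}{317783} - \frac{2738}{-7 + i \sqrt{121994}}$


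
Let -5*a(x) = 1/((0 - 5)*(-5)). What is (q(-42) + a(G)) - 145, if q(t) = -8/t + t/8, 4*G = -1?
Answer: -1575709/10500 ≈ -150.07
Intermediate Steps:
G = -¼ (G = (¼)*(-1) = -¼ ≈ -0.25000)
q(t) = -8/t + t/8 (q(t) = -8/t + t*(⅛) = -8/t + t/8)
a(x) = -1/125 (a(x) = -(-1/(5*(0 - 5)))/5 = -1/(5*((-5*(-5)))) = -⅕/25 = -⅕*1/25 = -1/125)
(q(-42) + a(G)) - 145 = ((-8/(-42) + (⅛)*(-42)) - 1/125) - 145 = ((-8*(-1/42) - 21/4) - 1/125) - 145 = ((4/21 - 21/4) - 1/125) - 145 = (-425/84 - 1/125) - 145 = -53209/10500 - 145 = -1575709/10500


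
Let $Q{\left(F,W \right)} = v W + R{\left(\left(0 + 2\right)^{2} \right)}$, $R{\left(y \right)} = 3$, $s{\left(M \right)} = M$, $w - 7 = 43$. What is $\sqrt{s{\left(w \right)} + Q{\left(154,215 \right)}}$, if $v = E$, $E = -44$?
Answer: $i \sqrt{9407} \approx 96.99 i$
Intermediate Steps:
$w = 50$ ($w = 7 + 43 = 50$)
$v = -44$
$Q{\left(F,W \right)} = 3 - 44 W$ ($Q{\left(F,W \right)} = - 44 W + 3 = 3 - 44 W$)
$\sqrt{s{\left(w \right)} + Q{\left(154,215 \right)}} = \sqrt{50 + \left(3 - 9460\right)} = \sqrt{50 - 9457} = \sqrt{-9407} = i \sqrt{9407}$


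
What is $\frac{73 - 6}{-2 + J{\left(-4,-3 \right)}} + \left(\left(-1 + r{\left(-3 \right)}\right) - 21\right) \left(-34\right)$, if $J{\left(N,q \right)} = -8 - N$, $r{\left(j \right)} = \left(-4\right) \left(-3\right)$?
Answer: $\frac{1973}{6} \approx 328.83$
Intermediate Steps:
$r{\left(j \right)} = 12$
$\frac{73 - 6}{-2 + J{\left(-4,-3 \right)}} + \left(\left(-1 + r{\left(-3 \right)}\right) - 21\right) \left(-34\right) = \frac{73 - 6}{-2 - 4} + \left(\left(-1 + 12\right) - 21\right) \left(-34\right) = \frac{67}{-2 + \left(-8 + 4\right)} + \left(11 - 21\right) \left(-34\right) = \frac{67}{-2 - 4} - -340 = \frac{67}{-6} + 340 = 67 \left(- \frac{1}{6}\right) + 340 = - \frac{67}{6} + 340 = \frac{1973}{6}$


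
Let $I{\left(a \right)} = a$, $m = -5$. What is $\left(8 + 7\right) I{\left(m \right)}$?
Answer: $-75$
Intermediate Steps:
$\left(8 + 7\right) I{\left(m \right)} = \left(8 + 7\right) \left(-5\right) = 15 \left(-5\right) = -75$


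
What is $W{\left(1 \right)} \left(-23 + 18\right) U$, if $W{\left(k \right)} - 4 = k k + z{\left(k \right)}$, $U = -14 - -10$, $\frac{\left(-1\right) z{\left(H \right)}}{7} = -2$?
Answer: $380$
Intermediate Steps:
$z{\left(H \right)} = 14$ ($z{\left(H \right)} = \left(-7\right) \left(-2\right) = 14$)
$U = -4$ ($U = -14 + 10 = -4$)
$W{\left(k \right)} = 18 + k^{2}$ ($W{\left(k \right)} = 4 + \left(k k + 14\right) = 4 + \left(k^{2} + 14\right) = 4 + \left(14 + k^{2}\right) = 18 + k^{2}$)
$W{\left(1 \right)} \left(-23 + 18\right) U = \left(18 + 1^{2}\right) \left(-23 + 18\right) \left(-4\right) = \left(18 + 1\right) \left(-5\right) \left(-4\right) = 19 \left(-5\right) \left(-4\right) = \left(-95\right) \left(-4\right) = 380$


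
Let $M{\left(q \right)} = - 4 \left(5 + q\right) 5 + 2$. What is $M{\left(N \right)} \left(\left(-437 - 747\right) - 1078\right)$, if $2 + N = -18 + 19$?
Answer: $176436$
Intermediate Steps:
$N = -1$ ($N = -2 + \left(-18 + 19\right) = -2 + 1 = -1$)
$M{\left(q \right)} = -98 - 20 q$ ($M{\left(q \right)} = - 4 \left(25 + 5 q\right) + 2 = \left(-100 - 20 q\right) + 2 = -98 - 20 q$)
$M{\left(N \right)} \left(\left(-437 - 747\right) - 1078\right) = \left(-98 - -20\right) \left(\left(-437 - 747\right) - 1078\right) = \left(-98 + 20\right) \left(\left(-437 - 747\right) - 1078\right) = - 78 \left(-1184 - 1078\right) = \left(-78\right) \left(-2262\right) = 176436$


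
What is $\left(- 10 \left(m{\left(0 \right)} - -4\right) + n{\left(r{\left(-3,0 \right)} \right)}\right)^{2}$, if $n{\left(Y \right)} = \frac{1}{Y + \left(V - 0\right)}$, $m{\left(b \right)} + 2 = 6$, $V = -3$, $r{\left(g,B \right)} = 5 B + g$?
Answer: $\frac{231361}{36} \approx 6426.7$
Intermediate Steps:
$r{\left(g,B \right)} = g + 5 B$
$m{\left(b \right)} = 4$ ($m{\left(b \right)} = -2 + 6 = 4$)
$n{\left(Y \right)} = \frac{1}{-3 + Y}$ ($n{\left(Y \right)} = \frac{1}{Y - 3} = \frac{1}{-3 + Y}$)
$\left(- 10 \left(m{\left(0 \right)} - -4\right) + n{\left(r{\left(-3,0 \right)} \right)}\right)^{2} = \left(- 10 \left(4 - -4\right) + \frac{1}{-3 + \left(-3 + 5 \cdot 0\right)}\right)^{2} = \left(- 10 \left(4 + 4\right) + \frac{1}{-3 + \left(-3 + 0\right)}\right)^{2} = \left(\left(-10\right) 8 + \frac{1}{-3 - 3}\right)^{2} = \left(-80 + \frac{1}{-6}\right)^{2} = \left(-80 - \frac{1}{6}\right)^{2} = \left(- \frac{481}{6}\right)^{2} = \frac{231361}{36}$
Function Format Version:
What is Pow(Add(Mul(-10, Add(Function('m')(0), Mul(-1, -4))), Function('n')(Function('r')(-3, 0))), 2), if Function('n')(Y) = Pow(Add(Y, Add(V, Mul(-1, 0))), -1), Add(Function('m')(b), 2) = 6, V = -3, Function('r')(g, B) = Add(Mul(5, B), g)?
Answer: Rational(231361, 36) ≈ 6426.7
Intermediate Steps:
Function('r')(g, B) = Add(g, Mul(5, B))
Function('m')(b) = 4 (Function('m')(b) = Add(-2, 6) = 4)
Function('n')(Y) = Pow(Add(-3, Y), -1) (Function('n')(Y) = Pow(Add(Y, Add(-3, Mul(-1, 0))), -1) = Pow(Add(Y, Add(-3, 0)), -1) = Pow(Add(Y, -3), -1) = Pow(Add(-3, Y), -1))
Pow(Add(Mul(-10, Add(Function('m')(0), Mul(-1, -4))), Function('n')(Function('r')(-3, 0))), 2) = Pow(Add(Mul(-10, Add(4, Mul(-1, -4))), Pow(Add(-3, Add(-3, Mul(5, 0))), -1)), 2) = Pow(Add(Mul(-10, Add(4, 4)), Pow(Add(-3, Add(-3, 0)), -1)), 2) = Pow(Add(Mul(-10, 8), Pow(Add(-3, -3), -1)), 2) = Pow(Add(-80, Pow(-6, -1)), 2) = Pow(Add(-80, Rational(-1, 6)), 2) = Pow(Rational(-481, 6), 2) = Rational(231361, 36)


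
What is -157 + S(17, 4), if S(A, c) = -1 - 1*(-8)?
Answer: -150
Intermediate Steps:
S(A, c) = 7 (S(A, c) = -1 + 8 = 7)
-157 + S(17, 4) = -157 + 7 = -150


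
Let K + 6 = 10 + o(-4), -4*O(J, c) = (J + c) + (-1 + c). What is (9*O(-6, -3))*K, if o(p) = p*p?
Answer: 585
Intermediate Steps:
o(p) = p²
O(J, c) = ¼ - c/2 - J/4 (O(J, c) = -((J + c) + (-1 + c))/4 = -(-1 + J + 2*c)/4 = ¼ - c/2 - J/4)
K = 20 (K = -6 + (10 + (-4)²) = -6 + (10 + 16) = -6 + 26 = 20)
(9*O(-6, -3))*K = (9*(¼ - ½*(-3) - ¼*(-6)))*20 = (9*(¼ + 3/2 + 3/2))*20 = (9*(13/4))*20 = (117/4)*20 = 585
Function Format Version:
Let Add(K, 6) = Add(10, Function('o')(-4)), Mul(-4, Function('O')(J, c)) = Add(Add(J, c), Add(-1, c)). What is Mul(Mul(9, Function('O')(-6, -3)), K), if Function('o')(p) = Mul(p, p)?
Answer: 585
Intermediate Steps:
Function('o')(p) = Pow(p, 2)
Function('O')(J, c) = Add(Rational(1, 4), Mul(Rational(-1, 2), c), Mul(Rational(-1, 4), J)) (Function('O')(J, c) = Mul(Rational(-1, 4), Add(Add(J, c), Add(-1, c))) = Mul(Rational(-1, 4), Add(-1, J, Mul(2, c))) = Add(Rational(1, 4), Mul(Rational(-1, 2), c), Mul(Rational(-1, 4), J)))
K = 20 (K = Add(-6, Add(10, Pow(-4, 2))) = Add(-6, Add(10, 16)) = Add(-6, 26) = 20)
Mul(Mul(9, Function('O')(-6, -3)), K) = Mul(Mul(9, Add(Rational(1, 4), Mul(Rational(-1, 2), -3), Mul(Rational(-1, 4), -6))), 20) = Mul(Mul(9, Add(Rational(1, 4), Rational(3, 2), Rational(3, 2))), 20) = Mul(Mul(9, Rational(13, 4)), 20) = Mul(Rational(117, 4), 20) = 585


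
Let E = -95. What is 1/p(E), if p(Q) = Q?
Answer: -1/95 ≈ -0.010526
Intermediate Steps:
1/p(E) = 1/(-95) = -1/95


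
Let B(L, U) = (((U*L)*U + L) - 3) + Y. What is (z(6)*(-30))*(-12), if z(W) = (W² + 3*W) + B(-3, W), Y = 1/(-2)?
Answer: -21780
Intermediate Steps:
Y = -½ ≈ -0.50000
B(L, U) = -7/2 + L + L*U² (B(L, U) = (((U*L)*U + L) - 3) - ½ = (((L*U)*U + L) - 3) - ½ = ((L*U² + L) - 3) - ½ = ((L + L*U²) - 3) - ½ = (-3 + L + L*U²) - ½ = -7/2 + L + L*U²)
z(W) = -13/2 - 2*W² + 3*W (z(W) = (W² + 3*W) + (-7/2 - 3 - 3*W²) = (W² + 3*W) + (-13/2 - 3*W²) = -13/2 - 2*W² + 3*W)
(z(6)*(-30))*(-12) = ((-13/2 - 2*6² + 3*6)*(-30))*(-12) = ((-13/2 - 2*36 + 18)*(-30))*(-12) = ((-13/2 - 72 + 18)*(-30))*(-12) = -121/2*(-30)*(-12) = 1815*(-12) = -21780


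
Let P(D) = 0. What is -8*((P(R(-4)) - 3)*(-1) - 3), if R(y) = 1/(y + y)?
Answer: 0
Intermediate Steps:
R(y) = 1/(2*y)
-8*((P(R(-4)) - 3)*(-1) - 3) = -8*((0 - 3)*(-1) - 3) = -8*(-3*(-1) - 3) = -8*(3 - 3) = -8*0 = 0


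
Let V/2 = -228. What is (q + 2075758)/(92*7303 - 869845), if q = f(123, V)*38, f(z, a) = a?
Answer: -2058430/197969 ≈ -10.398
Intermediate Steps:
V = -456 (V = 2*(-228) = -456)
q = -17328 (q = -456*38 = -17328)
(q + 2075758)/(92*7303 - 869845) = (-17328 + 2075758)/(92*7303 - 869845) = 2058430/(671876 - 869845) = 2058430/(-197969) = 2058430*(-1/197969) = -2058430/197969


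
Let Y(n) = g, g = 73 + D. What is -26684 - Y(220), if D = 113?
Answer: -26870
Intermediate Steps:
g = 186 (g = 73 + 113 = 186)
Y(n) = 186
-26684 - Y(220) = -26684 - 1*186 = -26684 - 186 = -26870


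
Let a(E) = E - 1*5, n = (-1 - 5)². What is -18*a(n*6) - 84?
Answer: -3882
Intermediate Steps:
n = 36 (n = (-6)² = 36)
a(E) = -5 + E (a(E) = E - 5 = -5 + E)
-18*a(n*6) - 84 = -18*(-5 + 36*6) - 84 = -18*(-5 + 216) - 84 = -18*211 - 84 = -3798 - 84 = -3882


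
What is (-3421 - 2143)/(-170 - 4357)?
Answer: 5564/4527 ≈ 1.2291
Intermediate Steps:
(-3421 - 2143)/(-170 - 4357) = -5564/(-4527) = -5564*(-1/4527) = 5564/4527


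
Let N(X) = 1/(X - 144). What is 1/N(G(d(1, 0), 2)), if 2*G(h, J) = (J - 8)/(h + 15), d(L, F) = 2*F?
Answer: -721/5 ≈ -144.20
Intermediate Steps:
G(h, J) = (-8 + J)/(2*(15 + h)) (G(h, J) = ((J - 8)/(h + 15))/2 = ((-8 + J)/(15 + h))/2 = (-8 + J)/(2*(15 + h)))
N(X) = 1/(-144 + X)
1/N(G(d(1, 0), 2)) = 1/(1/(-144 + (-8 + 2)/(2*(15 + 2*0)))) = 1/(1/(-144 + (½)*(-6)/(15 + 0))) = 1/(1/(-144 + (½)*(-6)/15)) = 1/(1/(-144 + (½)*(1/15)*(-6))) = 1/(1/(-144 - ⅕)) = 1/(1/(-721/5)) = 1/(-5/721) = -721/5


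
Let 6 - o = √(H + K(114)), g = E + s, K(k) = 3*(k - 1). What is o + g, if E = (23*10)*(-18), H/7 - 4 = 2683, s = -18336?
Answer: -22470 - 2*√4787 ≈ -22608.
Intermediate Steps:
H = 18809 (H = 28 + 7*2683 = 28 + 18781 = 18809)
K(k) = -3 + 3*k (K(k) = 3*(-1 + k) = -3 + 3*k)
E = -4140 (E = 230*(-18) = -4140)
g = -22476 (g = -4140 - 18336 = -22476)
o = 6 - 2*√4787 (o = 6 - √(18809 + (-3 + 3*114)) = 6 - √(18809 + (-3 + 342)) = 6 - √(18809 + 339) = 6 - √19148 = 6 - 2*√4787 ≈ -132.38)
o + g = (6 - 2*√4787) - 22476 = -22470 - 2*√4787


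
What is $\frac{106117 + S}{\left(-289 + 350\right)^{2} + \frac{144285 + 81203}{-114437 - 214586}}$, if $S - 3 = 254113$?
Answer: $\frac{118524942359}{1224069095} \approx 96.829$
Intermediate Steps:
$S = 254116$ ($S = 3 + 254113 = 254116$)
$\frac{106117 + S}{\left(-289 + 350\right)^{2} + \frac{144285 + 81203}{-114437 - 214586}} = \frac{106117 + 254116}{\left(-289 + 350\right)^{2} + \frac{144285 + 81203}{-114437 - 214586}} = \frac{360233}{61^{2} + \frac{225488}{-329023}} = \frac{360233}{3721 + 225488 \left(- \frac{1}{329023}\right)} = \frac{360233}{3721 - \frac{225488}{329023}} = \frac{360233}{\frac{1224069095}{329023}} = 360233 \cdot \frac{329023}{1224069095} = \frac{118524942359}{1224069095}$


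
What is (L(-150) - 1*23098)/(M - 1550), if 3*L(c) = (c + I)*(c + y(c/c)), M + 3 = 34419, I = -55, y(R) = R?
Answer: -38749/98598 ≈ -0.39300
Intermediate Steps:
M = 34416 (M = -3 + 34419 = 34416)
L(c) = (1 + c)*(-55 + c)/3 (L(c) = ((c - 55)*(c + c/c))/3 = ((-55 + c)*(c + 1))/3 = ((-55 + c)*(1 + c))/3 = ((1 + c)*(-55 + c))/3 = (1 + c)*(-55 + c)/3)
(L(-150) - 1*23098)/(M - 1550) = ((-55/3 - 18*(-150) + (⅓)*(-150)²) - 1*23098)/(34416 - 1550) = ((-55/3 + 2700 + (⅓)*22500) - 23098)/32866 = ((-55/3 + 2700 + 7500) - 23098)*(1/32866) = (30545/3 - 23098)*(1/32866) = -38749/3*1/32866 = -38749/98598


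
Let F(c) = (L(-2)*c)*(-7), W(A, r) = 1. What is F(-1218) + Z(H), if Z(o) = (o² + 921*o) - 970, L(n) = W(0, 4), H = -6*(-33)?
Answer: 229118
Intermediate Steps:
H = 198
L(n) = 1
Z(o) = -970 + o² + 921*o
F(c) = -7*c (F(c) = (1*c)*(-7) = c*(-7) = -7*c)
F(-1218) + Z(H) = -7*(-1218) + (-970 + 198² + 921*198) = 8526 + (-970 + 39204 + 182358) = 8526 + 220592 = 229118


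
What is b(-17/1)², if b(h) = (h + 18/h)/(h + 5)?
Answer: 94249/41616 ≈ 2.2647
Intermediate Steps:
b(h) = (h + 18/h)/(5 + h)
b(-17/1)² = ((18 + (-17/1)²)/(((-17/1))*(5 - 17/1)))² = ((18 + (-17*1)²)/(((-17*1))*(5 - 17*1)))² = ((18 + (-17)²)/((-17)*(5 - 17)))² = (-1/17*(18 + 289)/(-12))² = (-1/17*(-1/12)*307)² = (307/204)² = 94249/41616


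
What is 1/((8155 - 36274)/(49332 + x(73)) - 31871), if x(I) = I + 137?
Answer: -16514/526327067 ≈ -3.1376e-5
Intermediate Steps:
x(I) = 137 + I
1/((8155 - 36274)/(49332 + x(73)) - 31871) = 1/((8155 - 36274)/(49332 + (137 + 73)) - 31871) = 1/(-28119/(49332 + 210) - 31871) = 1/(-28119/49542 - 31871) = 1/(-28119*1/49542 - 31871) = 1/(-9373/16514 - 31871) = 1/(-526327067/16514) = -16514/526327067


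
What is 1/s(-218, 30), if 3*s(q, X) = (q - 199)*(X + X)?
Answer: -1/8340 ≈ -0.00011990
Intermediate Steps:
s(q, X) = 2*X*(-199 + q)/3 (s(q, X) = ((q - 199)*(X + X))/3 = ((-199 + q)*(2*X))/3 = (2*X*(-199 + q))/3 = 2*X*(-199 + q)/3)
1/s(-218, 30) = 1/((2/3)*30*(-199 - 218)) = 1/((2/3)*30*(-417)) = 1/(-8340) = -1/8340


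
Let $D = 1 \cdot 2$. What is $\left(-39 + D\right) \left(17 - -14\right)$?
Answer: $-1147$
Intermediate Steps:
$D = 2$
$\left(-39 + D\right) \left(17 - -14\right) = \left(-39 + 2\right) \left(17 - -14\right) = - 37 \left(17 + 14\right) = \left(-37\right) 31 = -1147$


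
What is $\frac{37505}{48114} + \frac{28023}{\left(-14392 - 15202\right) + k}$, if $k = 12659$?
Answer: $- \frac{237717149}{271603530} \approx -0.87524$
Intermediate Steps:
$\frac{37505}{48114} + \frac{28023}{\left(-14392 - 15202\right) + k} = \frac{37505}{48114} + \frac{28023}{\left(-14392 - 15202\right) + 12659} = 37505 \cdot \frac{1}{48114} + \frac{28023}{-29594 + 12659} = \frac{37505}{48114} + \frac{28023}{-16935} = \frac{37505}{48114} + 28023 \left(- \frac{1}{16935}\right) = \frac{37505}{48114} - \frac{9341}{5645} = - \frac{237717149}{271603530}$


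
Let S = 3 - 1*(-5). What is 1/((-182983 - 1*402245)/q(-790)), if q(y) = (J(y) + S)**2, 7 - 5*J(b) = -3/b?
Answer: -1378414129/9131019870000 ≈ -0.00015096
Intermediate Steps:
J(b) = 7/5 + 3/(5*b) (J(b) = 7/5 - (-3)/(5*b) = 7/5 + 3/(5*b))
S = 8 (S = 3 + 5 = 8)
q(y) = (8 + (3 + 7*y)/(5*y))**2 (q(y) = ((3 + 7*y)/(5*y) + 8)**2 = (8 + (3 + 7*y)/(5*y))**2)
1/((-182983 - 1*402245)/q(-790)) = 1/((-182983 - 1*402245)/(((1/25)*(3 + 47*(-790))**2/(-790)**2))) = 1/((-182983 - 402245)/(((1/25)*(1/624100)*(3 - 37130)**2))) = 1/(-585228/((1/25)*(1/624100)*(-37127)**2)) = 1/(-585228/((1/25)*(1/624100)*1378414129)) = 1/(-585228/1378414129/15602500) = 1/(-585228*15602500/1378414129) = 1/(-9131019870000/1378414129) = -1378414129/9131019870000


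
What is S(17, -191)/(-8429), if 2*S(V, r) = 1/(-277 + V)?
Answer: 1/4383080 ≈ 2.2815e-7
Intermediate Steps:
S(V, r) = 1/(2*(-277 + V))
S(17, -191)/(-8429) = (1/(2*(-277 + 17)))/(-8429) = ((½)/(-260))*(-1/8429) = ((½)*(-1/260))*(-1/8429) = -1/520*(-1/8429) = 1/4383080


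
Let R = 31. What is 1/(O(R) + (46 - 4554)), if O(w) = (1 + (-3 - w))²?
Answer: -1/3419 ≈ -0.00029248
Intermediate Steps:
O(w) = (-2 - w)²
1/(O(R) + (46 - 4554)) = 1/((2 + 31)² + (46 - 4554)) = 1/(33² - 4508) = 1/(1089 - 4508) = 1/(-3419) = -1/3419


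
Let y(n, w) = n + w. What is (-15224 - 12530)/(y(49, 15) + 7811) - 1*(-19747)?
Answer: 155479871/7875 ≈ 19743.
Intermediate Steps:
(-15224 - 12530)/(y(49, 15) + 7811) - 1*(-19747) = (-15224 - 12530)/((49 + 15) + 7811) - 1*(-19747) = -27754/(64 + 7811) + 19747 = -27754/7875 + 19747 = 155479871/7875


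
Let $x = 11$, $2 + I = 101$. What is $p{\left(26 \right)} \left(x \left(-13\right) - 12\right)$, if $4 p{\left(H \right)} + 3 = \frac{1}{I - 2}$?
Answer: $\frac{22475}{194} \approx 115.85$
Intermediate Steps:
$I = 99$ ($I = -2 + 101 = 99$)
$p{\left(H \right)} = - \frac{145}{194}$ ($p{\left(H \right)} = - \frac{3}{4} + \frac{1}{4 \left(99 - 2\right)} = - \frac{3}{4} + \frac{1}{4 \cdot 97} = - \frac{3}{4} + \frac{1}{4} \cdot \frac{1}{97} = - \frac{3}{4} + \frac{1}{388} = - \frac{145}{194}$)
$p{\left(26 \right)} \left(x \left(-13\right) - 12\right) = - \frac{145 \left(11 \left(-13\right) - 12\right)}{194} = - \frac{145 \left(-143 - 12\right)}{194} = \left(- \frac{145}{194}\right) \left(-155\right) = \frac{22475}{194}$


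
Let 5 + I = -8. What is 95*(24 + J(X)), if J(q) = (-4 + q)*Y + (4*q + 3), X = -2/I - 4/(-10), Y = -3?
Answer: 48849/13 ≈ 3757.6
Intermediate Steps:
I = -13 (I = -5 - 8 = -13)
X = 36/65 (X = -2/(-13) - 4/(-10) = -2*(-1/13) - 4*(-1/10) = 2/13 + 2/5 = 36/65 ≈ 0.55385)
J(q) = 15 + q (J(q) = (-4 + q)*(-3) + (4*q + 3) = (12 - 3*q) + (3 + 4*q) = 15 + q)
95*(24 + J(X)) = 95*(24 + (15 + 36/65)) = 95*(24 + 1011/65) = 95*(2571/65) = 48849/13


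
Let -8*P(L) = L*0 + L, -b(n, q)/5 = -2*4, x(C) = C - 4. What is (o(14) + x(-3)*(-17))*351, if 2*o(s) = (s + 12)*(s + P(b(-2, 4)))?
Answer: 82836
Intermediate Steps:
x(C) = -4 + C
b(n, q) = 40 (b(n, q) = -(-10)*4 = -5*(-8) = 40)
P(L) = -L/8 (P(L) = -(L*0 + L)/8 = -(0 + L)/8 = -L/8)
o(s) = (-5 + s)*(12 + s)/2 (o(s) = ((s + 12)*(s - 1/8*40))/2 = ((12 + s)*(s - 5))/2 = ((12 + s)*(-5 + s))/2 = ((-5 + s)*(12 + s))/2 = (-5 + s)*(12 + s)/2)
(o(14) + x(-3)*(-17))*351 = ((-30 + (1/2)*14**2 + (7/2)*14) + (-4 - 3)*(-17))*351 = ((-30 + (1/2)*196 + 49) - 7*(-17))*351 = ((-30 + 98 + 49) + 119)*351 = (117 + 119)*351 = 236*351 = 82836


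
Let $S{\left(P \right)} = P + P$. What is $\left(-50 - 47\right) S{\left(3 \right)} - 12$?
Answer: $-594$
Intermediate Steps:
$S{\left(P \right)} = 2 P$
$\left(-50 - 47\right) S{\left(3 \right)} - 12 = \left(-50 - 47\right) 2 \cdot 3 - 12 = \left(-50 - 47\right) 6 - 12 = \left(-97\right) 6 - 12 = -582 - 12 = -594$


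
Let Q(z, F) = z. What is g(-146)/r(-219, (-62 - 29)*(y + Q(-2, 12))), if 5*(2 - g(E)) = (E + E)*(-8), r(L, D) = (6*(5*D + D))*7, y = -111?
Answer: -1163/6478290 ≈ -0.00017952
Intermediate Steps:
r(L, D) = 252*D (r(L, D) = (6*(6*D))*7 = (36*D)*7 = 252*D)
g(E) = 2 + 16*E/5 (g(E) = 2 - (E + E)*(-8)/5 = 2 - 2*E*(-8)/5 = 2 - (-16)*E/5 = 2 + 16*E/5)
g(-146)/r(-219, (-62 - 29)*(y + Q(-2, 12))) = (2 + (16/5)*(-146))/((252*((-62 - 29)*(-111 - 2)))) = (2 - 2336/5)/((252*(-91*(-113)))) = -2326/(5*(252*10283)) = -2326/5/2591316 = -2326/5*1/2591316 = -1163/6478290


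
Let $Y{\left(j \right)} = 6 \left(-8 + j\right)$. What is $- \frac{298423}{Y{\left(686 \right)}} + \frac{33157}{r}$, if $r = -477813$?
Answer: $- \frac{47575090525}{647914428} \approx -73.428$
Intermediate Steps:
$Y{\left(j \right)} = -48 + 6 j$
$- \frac{298423}{Y{\left(686 \right)}} + \frac{33157}{r} = - \frac{298423}{-48 + 6 \cdot 686} + \frac{33157}{-477813} = - \frac{298423}{-48 + 4116} + 33157 \left(- \frac{1}{477813}\right) = - \frac{298423}{4068} - \frac{33157}{477813} = - \frac{47575090525}{647914428}$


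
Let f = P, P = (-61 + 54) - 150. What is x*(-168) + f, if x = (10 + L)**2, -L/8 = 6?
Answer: -242749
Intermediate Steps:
L = -48 (L = -8*6 = -48)
P = -157 (P = -7 - 150 = -157)
f = -157
x = 1444 (x = (10 - 48)**2 = (-38)**2 = 1444)
x*(-168) + f = 1444*(-168) - 157 = -242592 - 157 = -242749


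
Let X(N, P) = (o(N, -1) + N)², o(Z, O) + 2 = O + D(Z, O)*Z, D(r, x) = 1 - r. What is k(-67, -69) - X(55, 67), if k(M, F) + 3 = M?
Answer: -8514794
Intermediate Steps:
o(Z, O) = -2 + O + Z*(1 - Z) (o(Z, O) = -2 + (O + (1 - Z)*Z) = -2 + (O + Z*(1 - Z)) = -2 + O + Z*(1 - Z))
X(N, P) = (-3 + N - N*(-1 + N))² (X(N, P) = ((-2 - 1 - N*(-1 + N)) + N)² = ((-3 - N*(-1 + N)) + N)² = (-3 + N - N*(-1 + N))²)
k(M, F) = -3 + M
k(-67, -69) - X(55, 67) = (-3 - 67) - (-3 + 55 + 55*(1 - 1*55))² = -70 - (-3 + 55 + 55*(1 - 55))² = -70 - (-3 + 55 + 55*(-54))² = -70 - (-3 + 55 - 2970)² = -70 - 1*(-2918)² = -70 - 1*8514724 = -70 - 8514724 = -8514794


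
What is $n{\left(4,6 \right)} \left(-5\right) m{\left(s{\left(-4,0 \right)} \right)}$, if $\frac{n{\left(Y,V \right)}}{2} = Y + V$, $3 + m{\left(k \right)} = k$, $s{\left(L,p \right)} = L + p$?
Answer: $700$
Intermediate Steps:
$m{\left(k \right)} = -3 + k$
$n{\left(Y,V \right)} = 2 V + 2 Y$ ($n{\left(Y,V \right)} = 2 \left(Y + V\right) = 2 \left(V + Y\right) = 2 V + 2 Y$)
$n{\left(4,6 \right)} \left(-5\right) m{\left(s{\left(-4,0 \right)} \right)} = \left(2 \cdot 6 + 2 \cdot 4\right) \left(-5\right) \left(-3 + \left(-4 + 0\right)\right) = \left(12 + 8\right) \left(-5\right) \left(-3 - 4\right) = 20 \left(-5\right) \left(-7\right) = \left(-100\right) \left(-7\right) = 700$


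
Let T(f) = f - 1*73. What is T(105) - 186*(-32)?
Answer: 5984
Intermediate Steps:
T(f) = -73 + f (T(f) = f - 73 = -73 + f)
T(105) - 186*(-32) = (-73 + 105) - 186*(-32) = 32 - 1*(-5952) = 32 + 5952 = 5984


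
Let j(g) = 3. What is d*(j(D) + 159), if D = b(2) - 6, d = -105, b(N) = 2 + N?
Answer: -17010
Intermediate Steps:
D = -2 (D = (2 + 2) - 6 = 4 - 6 = -2)
d*(j(D) + 159) = -105*(3 + 159) = -105*162 = -17010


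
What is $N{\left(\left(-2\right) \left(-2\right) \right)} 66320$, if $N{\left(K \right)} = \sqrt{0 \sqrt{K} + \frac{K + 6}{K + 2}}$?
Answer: $\frac{66320 \sqrt{15}}{3} \approx 85619.0$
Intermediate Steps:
$N{\left(K \right)} = \sqrt{\frac{6 + K}{2 + K}}$ ($N{\left(K \right)} = \sqrt{0 + \frac{6 + K}{2 + K}} = \sqrt{\frac{6 + K}{2 + K}}$)
$N{\left(\left(-2\right) \left(-2\right) \right)} 66320 = \sqrt{\frac{6 - -4}{2 - -4}} \cdot 66320 = \sqrt{\frac{6 + 4}{2 + 4}} \cdot 66320 = \sqrt{\frac{1}{6} \cdot 10} \cdot 66320 = \sqrt{\frac{5}{3}} \cdot 66320 = \frac{\sqrt{15}}{3} \cdot 66320 = \frac{66320 \sqrt{15}}{3}$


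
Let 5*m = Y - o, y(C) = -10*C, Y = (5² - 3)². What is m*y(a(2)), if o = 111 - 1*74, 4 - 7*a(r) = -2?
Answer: -5364/7 ≈ -766.29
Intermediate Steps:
a(r) = 6/7 (a(r) = 4/7 - ⅐*(-2) = 4/7 + 2/7 = 6/7)
Y = 484 (Y = (25 - 3)² = 22² = 484)
o = 37 (o = 111 - 74 = 37)
m = 447/5 (m = (484 - 1*37)/5 = (484 - 37)/5 = (⅕)*447 = 447/5 ≈ 89.400)
m*y(a(2)) = 447*(-10*6/7)/5 = (447/5)*(-60/7) = -5364/7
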